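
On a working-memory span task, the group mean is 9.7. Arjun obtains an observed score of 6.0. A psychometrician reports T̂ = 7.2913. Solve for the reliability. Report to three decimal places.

0.651

T̂ = ρX + (1 − ρ)μ  ⇒  T̂ − μ = ρ(X − μ)
ρ = (T̂ − μ)/(X − μ) = (7.2913 − 9.7) / (6.0 − 9.7) = -2.4087 / -3.7 = 0.65100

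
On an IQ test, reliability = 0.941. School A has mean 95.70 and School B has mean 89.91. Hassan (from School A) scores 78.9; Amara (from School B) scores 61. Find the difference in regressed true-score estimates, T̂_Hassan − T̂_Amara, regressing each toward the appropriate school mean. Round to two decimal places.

17.19

T̂_Hassan = 0.941(78.9) + 0.059(95.70) = 79.8912
T̂_Amara = 0.941(61) + 0.059(89.91) = 62.7057
Difference = 79.8912 − 62.7057 = 17.1855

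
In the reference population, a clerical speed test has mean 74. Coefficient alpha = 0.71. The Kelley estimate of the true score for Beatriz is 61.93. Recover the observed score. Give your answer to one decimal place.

T̂ = ρX + (1 − ρ)μ  ⇒  X = (T̂ − (1 − ρ)μ) / ρ
X = (61.93 − 0.29 × 74) / 0.71 = (61.93 − 21.46) / 0.71 = 40.47 / 0.71 = 57.000

57.0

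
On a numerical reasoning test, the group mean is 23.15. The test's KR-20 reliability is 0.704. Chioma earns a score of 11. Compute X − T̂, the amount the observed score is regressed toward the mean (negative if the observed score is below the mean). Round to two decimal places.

T̂ = ρX + (1 − ρ)μ
  = 0.704 × 11 + 0.296 × 23.15
  = 7.744 + 6.85240
  = 14.5964
  ≈ 14.596
X − T̂ = 11 − 14.596 = -3.596 → -3.60

-3.60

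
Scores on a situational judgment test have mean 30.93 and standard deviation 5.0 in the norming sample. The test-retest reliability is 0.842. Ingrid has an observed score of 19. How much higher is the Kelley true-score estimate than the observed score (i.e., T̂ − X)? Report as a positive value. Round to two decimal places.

1.88

Regress the observed score toward the mean by the unreliability: T̂ = 0.842·19 + 0.158·30.93 = 15.998 + 4.88694 = 20.8849.
T̂ − X = 20.885 − 19 = 1.885 → 1.88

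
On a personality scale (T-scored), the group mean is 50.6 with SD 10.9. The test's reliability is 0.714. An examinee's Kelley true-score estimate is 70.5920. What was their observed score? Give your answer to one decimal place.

78.6

T̂ = ρX + (1 − ρ)μ  ⇒  X = (T̂ − (1 − ρ)μ) / ρ
X = (70.5920 − 0.286 × 50.6) / 0.714 = (70.5920 − 14.4716) / 0.714 = 56.1204 / 0.714 = 78.600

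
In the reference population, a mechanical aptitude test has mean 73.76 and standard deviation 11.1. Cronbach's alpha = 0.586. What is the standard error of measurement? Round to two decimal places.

SEM = SD · √(1 − ρ) = 11.1 × √0.414 = 11.1 × 0.6434 = 7.142

7.14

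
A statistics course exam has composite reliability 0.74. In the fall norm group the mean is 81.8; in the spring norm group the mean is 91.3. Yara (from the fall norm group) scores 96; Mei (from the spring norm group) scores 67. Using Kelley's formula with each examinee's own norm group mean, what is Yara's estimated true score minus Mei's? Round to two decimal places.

18.99

T̂_Yara = 0.74(96) + 0.26(81.8) = 92.3080
T̂_Mei = 0.74(67) + 0.26(91.3) = 73.3180
Difference = 92.3080 − 73.3180 = 18.9900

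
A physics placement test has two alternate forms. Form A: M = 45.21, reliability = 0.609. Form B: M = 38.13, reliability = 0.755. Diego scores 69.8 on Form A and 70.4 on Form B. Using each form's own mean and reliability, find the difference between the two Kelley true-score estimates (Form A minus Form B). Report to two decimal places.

-2.31

T̂_A = 0.609(69.8) + 0.391(45.21) = 60.1853
T̂_B = 0.755(70.4) + 0.245(38.13) = 62.4939
T̂_A − T̂_B = -2.3085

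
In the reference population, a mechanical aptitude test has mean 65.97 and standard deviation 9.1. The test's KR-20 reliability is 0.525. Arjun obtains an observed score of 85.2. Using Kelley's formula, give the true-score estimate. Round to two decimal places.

T̂ = ρX + (1 − ρ)μ
  = 0.525 × 85.2 + 0.475 × 65.97
  = 44.7300 + 31.33575
  = 76.066
  ≈ 76.07

76.07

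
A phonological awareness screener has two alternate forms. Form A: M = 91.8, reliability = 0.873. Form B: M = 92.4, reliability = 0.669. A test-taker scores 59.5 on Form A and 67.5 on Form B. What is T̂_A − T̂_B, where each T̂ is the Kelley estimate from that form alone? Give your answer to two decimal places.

-12.14

T̂_A = 0.873(59.5) + 0.127(91.8) = 63.6021
T̂_B = 0.669(67.5) + 0.331(92.4) = 75.7419
T̂_A − T̂_B = -12.1398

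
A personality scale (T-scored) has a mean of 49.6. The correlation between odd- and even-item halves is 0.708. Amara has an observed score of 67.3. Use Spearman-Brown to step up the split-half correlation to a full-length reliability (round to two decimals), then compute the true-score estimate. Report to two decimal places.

Spearman-Brown: ρ = 2r/(1 + r) = 2(0.708)/(1 + 0.708) = 1.4160/1.708 = 0.8290 → 0.83
Regress the observed score toward the mean by the unreliability: T̂ = 0.83·67.3 + 0.17·49.6 = 55.859 + 8.432 = 64.291.

64.29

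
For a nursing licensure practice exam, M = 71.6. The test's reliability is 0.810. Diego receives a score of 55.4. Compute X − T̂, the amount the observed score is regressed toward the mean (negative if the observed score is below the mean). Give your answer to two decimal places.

T̂ = ρX + (1 − ρ)μ
  = 0.810 × 55.4 + 0.190 × 71.6
  = 44.8740 + 13.6040
  = 58.4780
  ≈ 58.478
X − T̂ = 55.4 − 58.478 = -3.078 → -3.08

-3.08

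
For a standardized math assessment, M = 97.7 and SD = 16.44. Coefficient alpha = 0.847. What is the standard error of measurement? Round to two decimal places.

SEM = SD · √(1 − ρ) = 16.44 × √0.153 = 16.44 × 0.3912 = 6.431

6.43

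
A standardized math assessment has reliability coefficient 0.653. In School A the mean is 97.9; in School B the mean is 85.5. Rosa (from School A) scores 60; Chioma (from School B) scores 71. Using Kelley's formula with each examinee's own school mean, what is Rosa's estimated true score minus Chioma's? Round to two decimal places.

-2.88

T̂_Rosa = 0.653(60) + 0.347(97.9) = 73.1513
T̂_Chioma = 0.653(71) + 0.347(85.5) = 76.0315
Difference = 73.1513 − 76.0315 = -2.8802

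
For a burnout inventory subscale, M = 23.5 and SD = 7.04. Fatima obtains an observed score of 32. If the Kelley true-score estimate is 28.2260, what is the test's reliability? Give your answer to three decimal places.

T̂ = ρX + (1 − ρ)μ  ⇒  T̂ − μ = ρ(X − μ)
ρ = (T̂ − μ)/(X − μ) = (28.2260 − 23.5) / (32 − 23.5) = 4.7260 / 8.5 = 0.55600

0.556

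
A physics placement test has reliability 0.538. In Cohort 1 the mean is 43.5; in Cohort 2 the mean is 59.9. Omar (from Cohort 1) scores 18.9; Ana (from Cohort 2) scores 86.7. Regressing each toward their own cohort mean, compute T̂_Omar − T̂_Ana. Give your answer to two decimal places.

-44.05

T̂_Omar = 0.538(18.9) + 0.462(43.5) = 30.2652
T̂_Ana = 0.538(86.7) + 0.462(59.9) = 74.3184
Difference = 30.2652 − 74.3184 = -44.0532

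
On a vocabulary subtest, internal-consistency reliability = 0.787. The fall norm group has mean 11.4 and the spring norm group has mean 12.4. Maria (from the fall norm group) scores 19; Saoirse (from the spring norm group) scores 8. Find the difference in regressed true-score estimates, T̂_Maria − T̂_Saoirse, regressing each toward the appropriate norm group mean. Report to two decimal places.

T̂_Maria = 0.787(19) + 0.213(11.4) = 17.3812
T̂_Saoirse = 0.787(8) + 0.213(12.4) = 8.9372
Difference = 17.3812 − 8.9372 = 8.4440

8.44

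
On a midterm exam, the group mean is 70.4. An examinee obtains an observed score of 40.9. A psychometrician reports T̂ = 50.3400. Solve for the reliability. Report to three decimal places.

0.680

T̂ = ρX + (1 − ρ)μ  ⇒  T̂ − μ = ρ(X − μ)
ρ = (T̂ − μ)/(X − μ) = (50.3400 − 70.4) / (40.9 − 70.4) = -20.0600 / -29.5 = 0.68000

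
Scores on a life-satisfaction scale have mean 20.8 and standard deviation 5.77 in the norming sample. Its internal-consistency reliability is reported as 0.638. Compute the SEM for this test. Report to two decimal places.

3.47

SEM = SD · √(1 − ρ) = 5.77 × √0.362 = 5.77 × 0.6017 = 3.472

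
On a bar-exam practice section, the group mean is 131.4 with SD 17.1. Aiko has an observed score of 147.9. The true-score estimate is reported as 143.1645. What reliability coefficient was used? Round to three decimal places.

T̂ = ρX + (1 − ρ)μ  ⇒  T̂ − μ = ρ(X − μ)
ρ = (T̂ − μ)/(X − μ) = (143.1645 − 131.4) / (147.9 − 131.4) = 11.7645 / 16.5 = 0.71300

0.713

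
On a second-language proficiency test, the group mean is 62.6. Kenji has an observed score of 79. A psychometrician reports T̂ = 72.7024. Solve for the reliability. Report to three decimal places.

0.616

T̂ = ρX + (1 − ρ)μ  ⇒  T̂ − μ = ρ(X − μ)
ρ = (T̂ − μ)/(X − μ) = (72.7024 − 62.6) / (79 − 62.6) = 10.1024 / 16.4 = 0.61600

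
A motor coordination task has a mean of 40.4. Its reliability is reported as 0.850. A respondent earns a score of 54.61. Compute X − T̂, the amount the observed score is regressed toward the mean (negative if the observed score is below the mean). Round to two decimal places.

Weight the observed score by reliability and the mean by (1 − reliability): T̂ = 0.850·54.61 + 0.150·40.4 = 46.41850 + 6.0600 = 52.4785.
X − T̂ = 54.61 − 52.479 = 2.131 → 2.13

2.13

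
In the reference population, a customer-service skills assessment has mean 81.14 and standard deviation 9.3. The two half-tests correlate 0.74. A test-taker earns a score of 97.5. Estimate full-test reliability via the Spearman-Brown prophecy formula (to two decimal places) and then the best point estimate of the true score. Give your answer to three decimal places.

95.046

Spearman-Brown: ρ = 2r/(1 + r) = 2(0.74)/(1 + 0.74) = 1.480/1.74 = 0.8506 → 0.85
Weight the observed score by reliability and the mean by (1 − reliability): T̂ = 0.85·97.5 + 0.15·81.14 = 82.875 + 12.1710 = 95.0460.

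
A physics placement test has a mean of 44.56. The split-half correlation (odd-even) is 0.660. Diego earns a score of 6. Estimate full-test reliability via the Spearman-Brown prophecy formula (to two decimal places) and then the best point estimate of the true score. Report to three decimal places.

13.712

Spearman-Brown: ρ = 2r/(1 + r) = 2(0.660)/(1 + 0.660) = 1.3200/1.660 = 0.7952 → 0.80
T̂ = ρX + (1 − ρ)μ
  = 0.80 × 6 + 0.20 × 44.56
  = 4.80 + 8.9120
  = 13.7120
  ≈ 13.712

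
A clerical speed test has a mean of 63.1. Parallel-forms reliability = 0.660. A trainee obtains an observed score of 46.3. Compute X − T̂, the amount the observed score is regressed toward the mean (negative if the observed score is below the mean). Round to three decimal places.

Kelley's formula gives T̂ = 0.660·46.3 + 0.340·63.1 = 30.5580 + 21.4540 = 52.01200.
X − T̂ = 46.3 − 52.0120 = -5.7120 → -5.712

-5.712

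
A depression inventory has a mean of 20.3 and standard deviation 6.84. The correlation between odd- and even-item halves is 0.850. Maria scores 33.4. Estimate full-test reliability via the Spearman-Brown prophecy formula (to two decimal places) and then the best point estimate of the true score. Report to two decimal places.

Spearman-Brown: ρ = 2r/(1 + r) = 2(0.850)/(1 + 0.850) = 1.7000/1.850 = 0.9189 → 0.92
T̂ = ρX + (1 − ρ)μ
  = 0.92 × 33.4 + 0.08 × 20.3
  = 30.728 + 1.624
  = 32.352
  ≈ 32.35

32.35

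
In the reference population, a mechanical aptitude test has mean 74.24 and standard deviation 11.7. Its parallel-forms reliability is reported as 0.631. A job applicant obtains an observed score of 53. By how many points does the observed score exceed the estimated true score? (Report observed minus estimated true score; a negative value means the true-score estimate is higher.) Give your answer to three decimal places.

-7.838

T̂ = ρX + (1 − ρ)μ
  = 0.631 × 53 + 0.369 × 74.24
  = 33.443 + 27.39456
  = 60.83756
  ≈ 60.8376
X − T̂ = 53 − 60.8376 = -7.8376 → -7.838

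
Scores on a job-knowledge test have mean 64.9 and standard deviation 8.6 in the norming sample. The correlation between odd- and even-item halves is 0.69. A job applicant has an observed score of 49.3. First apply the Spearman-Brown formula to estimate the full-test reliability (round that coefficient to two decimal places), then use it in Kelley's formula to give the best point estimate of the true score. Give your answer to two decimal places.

52.11

Spearman-Brown: ρ = 2r/(1 + r) = 2(0.69)/(1 + 0.69) = 1.380/1.69 = 0.8166 → 0.82
T̂ = 0.82(49.3) + 0.18(64.9) = 40.426 + 11.682 = 52.108 → 52.11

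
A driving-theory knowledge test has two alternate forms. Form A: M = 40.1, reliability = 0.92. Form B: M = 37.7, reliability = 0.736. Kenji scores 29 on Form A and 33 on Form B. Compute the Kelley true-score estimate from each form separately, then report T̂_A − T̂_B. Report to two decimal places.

T̂_A = 0.92(29) + 0.08(40.1) = 29.8880
T̂_B = 0.736(33) + 0.264(37.7) = 34.2408
T̂_A − T̂_B = -4.3528

-4.35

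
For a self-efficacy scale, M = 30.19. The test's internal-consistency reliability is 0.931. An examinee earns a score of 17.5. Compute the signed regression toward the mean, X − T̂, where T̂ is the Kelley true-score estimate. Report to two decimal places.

T̂ = ρX + (1 − ρ)μ
  = 0.931 × 17.5 + 0.069 × 30.19
  = 16.2925 + 2.08311
  = 18.3756
  ≈ 18.376
X − T̂ = 17.5 − 18.376 = -0.876 → -0.88

-0.88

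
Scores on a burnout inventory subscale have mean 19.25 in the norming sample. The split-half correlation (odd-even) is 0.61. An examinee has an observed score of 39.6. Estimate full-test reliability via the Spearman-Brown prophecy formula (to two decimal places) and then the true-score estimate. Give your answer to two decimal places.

34.72

Spearman-Brown: ρ = 2r/(1 + r) = 2(0.61)/(1 + 0.61) = 1.220/1.61 = 0.7578 → 0.76
T̂ = 0.76(39.6) + 0.24(19.25) = 30.096 + 4.6200 = 34.716 → 34.72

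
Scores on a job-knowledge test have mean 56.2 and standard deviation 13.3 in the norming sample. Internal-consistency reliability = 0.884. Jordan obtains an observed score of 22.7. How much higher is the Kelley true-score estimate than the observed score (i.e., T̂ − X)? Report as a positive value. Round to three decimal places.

3.886

Weight the observed score by reliability and the mean by (1 − reliability): T̂ = 0.884·22.7 + 0.116·56.2 = 20.0668 + 6.5192 = 26.58600.
T̂ − X = 26.5860 − 22.7 = 3.8860 → 3.886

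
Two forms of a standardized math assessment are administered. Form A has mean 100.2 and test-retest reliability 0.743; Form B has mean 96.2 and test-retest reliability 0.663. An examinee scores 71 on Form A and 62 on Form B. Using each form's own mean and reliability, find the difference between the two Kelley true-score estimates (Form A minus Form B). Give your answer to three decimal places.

T̂_A = 0.743(71) + 0.257(100.2) = 78.50440
T̂_B = 0.663(62) + 0.337(96.2) = 73.52540
T̂_A − T̂_B = 4.97900

4.979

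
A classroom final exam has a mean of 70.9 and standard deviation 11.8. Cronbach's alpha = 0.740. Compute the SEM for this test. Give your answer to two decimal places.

6.02

SEM = SD · √(1 − ρ) = 11.8 × √0.260 = 11.8 × 0.5099 = 6.017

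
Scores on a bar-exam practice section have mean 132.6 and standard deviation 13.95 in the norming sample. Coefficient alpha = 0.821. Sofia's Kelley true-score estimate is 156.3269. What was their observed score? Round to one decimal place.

161.5

T̂ = ρX + (1 − ρ)μ  ⇒  X = (T̂ − (1 − ρ)μ) / ρ
X = (156.3269 − 0.179 × 132.6) / 0.821 = (156.3269 − 23.7354) / 0.821 = 132.5915 / 0.821 = 161.500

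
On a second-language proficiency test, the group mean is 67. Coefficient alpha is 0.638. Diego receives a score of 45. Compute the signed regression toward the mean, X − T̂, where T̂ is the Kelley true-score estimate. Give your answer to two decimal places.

T̂ = 0.638(45) + 0.362(67) = 28.710 + 24.254 = 52.9640 → 52.964
X − T̂ = 45 − 52.964 = -7.964 → -7.96

-7.96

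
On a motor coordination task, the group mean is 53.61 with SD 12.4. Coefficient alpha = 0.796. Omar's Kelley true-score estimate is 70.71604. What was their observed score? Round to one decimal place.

75.1

T̂ = ρX + (1 − ρ)μ  ⇒  X = (T̂ − (1 − ρ)μ) / ρ
X = (70.71604 − 0.204 × 53.61) / 0.796 = (70.71604 − 10.93644) / 0.796 = 59.77960 / 0.796 = 75.100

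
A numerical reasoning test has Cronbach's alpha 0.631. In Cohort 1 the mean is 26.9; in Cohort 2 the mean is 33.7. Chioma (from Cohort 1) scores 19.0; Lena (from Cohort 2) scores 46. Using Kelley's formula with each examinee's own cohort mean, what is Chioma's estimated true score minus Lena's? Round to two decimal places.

-19.55

T̂_Chioma = 0.631(19.0) + 0.369(26.9) = 21.9151
T̂_Lena = 0.631(46) + 0.369(33.7) = 41.4613
Difference = 21.9151 − 41.4613 = -19.5462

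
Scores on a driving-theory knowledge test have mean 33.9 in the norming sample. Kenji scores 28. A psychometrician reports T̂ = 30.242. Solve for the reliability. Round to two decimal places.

0.62

T̂ = ρX + (1 − ρ)μ  ⇒  T̂ − μ = ρ(X − μ)
ρ = (T̂ − μ)/(X − μ) = (30.242 − 33.9) / (28 − 33.9) = -3.658 / -5.9 = 0.6200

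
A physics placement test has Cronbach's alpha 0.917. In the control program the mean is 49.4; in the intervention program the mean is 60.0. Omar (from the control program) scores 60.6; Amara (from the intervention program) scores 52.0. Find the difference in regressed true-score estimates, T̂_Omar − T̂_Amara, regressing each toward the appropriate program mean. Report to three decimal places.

T̂_Omar = 0.917(60.6) + 0.083(49.4) = 59.67040
T̂_Amara = 0.917(52.0) + 0.083(60.0) = 52.66400
Difference = 59.67040 − 52.66400 = 7.00640

7.006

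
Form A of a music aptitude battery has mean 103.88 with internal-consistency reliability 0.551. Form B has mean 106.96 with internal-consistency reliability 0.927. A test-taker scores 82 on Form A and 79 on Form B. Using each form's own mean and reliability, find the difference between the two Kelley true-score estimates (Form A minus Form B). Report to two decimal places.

10.78

T̂_A = 0.551(82) + 0.449(103.88) = 91.8241
T̂_B = 0.927(79) + 0.073(106.96) = 81.0411
T̂_A − T̂_B = 10.7830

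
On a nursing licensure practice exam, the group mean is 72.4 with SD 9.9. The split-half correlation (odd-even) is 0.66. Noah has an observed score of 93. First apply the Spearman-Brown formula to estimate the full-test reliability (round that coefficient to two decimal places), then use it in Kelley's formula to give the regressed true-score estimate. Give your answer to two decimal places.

88.88

Spearman-Brown: ρ = 2r/(1 + r) = 2(0.66)/(1 + 0.66) = 1.320/1.66 = 0.7952 → 0.80
Weight the observed score by reliability and the mean by (1 − reliability): T̂ = 0.80·93 + 0.20·72.4 = 74.40 + 14.480 = 88.880.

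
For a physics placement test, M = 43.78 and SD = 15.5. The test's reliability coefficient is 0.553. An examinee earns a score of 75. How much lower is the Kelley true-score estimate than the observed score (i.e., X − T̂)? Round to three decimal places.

T̂ = ρX + (1 − ρ)μ
  = 0.553 × 75 + 0.447 × 43.78
  = 41.475 + 19.56966
  = 61.04466
  ≈ 61.0447
X − T̂ = 75 − 61.0447 = 13.9553 → 13.955

13.955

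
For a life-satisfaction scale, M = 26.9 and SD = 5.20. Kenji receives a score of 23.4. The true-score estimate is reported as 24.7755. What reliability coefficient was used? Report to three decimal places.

0.607

T̂ = ρX + (1 − ρ)μ  ⇒  T̂ − μ = ρ(X − μ)
ρ = (T̂ − μ)/(X − μ) = (24.7755 − 26.9) / (23.4 − 26.9) = -2.1245 / -3.5 = 0.60700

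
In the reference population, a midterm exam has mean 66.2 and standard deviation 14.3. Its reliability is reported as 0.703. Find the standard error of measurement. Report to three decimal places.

7.793

SEM = SD · √(1 − ρ) = 14.3 × √0.297 = 14.3 × 0.5450 = 7.7932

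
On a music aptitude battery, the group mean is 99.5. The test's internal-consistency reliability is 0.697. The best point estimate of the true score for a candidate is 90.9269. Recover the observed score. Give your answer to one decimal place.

T̂ = ρX + (1 − ρ)μ  ⇒  X = (T̂ − (1 − ρ)μ) / ρ
X = (90.9269 − 0.303 × 99.5) / 0.697 = (90.9269 − 30.1485) / 0.697 = 60.7784 / 0.697 = 87.200

87.2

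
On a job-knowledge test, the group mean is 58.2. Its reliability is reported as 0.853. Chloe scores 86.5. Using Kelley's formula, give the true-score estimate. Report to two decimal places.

Kelley's formula gives T̂ = 0.853·86.5 + 0.147·58.2 = 73.7845 + 8.5554 = 82.340.

82.34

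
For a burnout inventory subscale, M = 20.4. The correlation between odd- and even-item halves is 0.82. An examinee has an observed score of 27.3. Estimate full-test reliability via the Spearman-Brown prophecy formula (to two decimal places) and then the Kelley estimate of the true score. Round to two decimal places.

26.61

Spearman-Brown: ρ = 2r/(1 + r) = 2(0.82)/(1 + 0.82) = 1.640/1.82 = 0.9011 → 0.90
T̂ = 0.90(27.3) + 0.10(20.4) = 24.570 + 2.040 = 26.610 → 26.61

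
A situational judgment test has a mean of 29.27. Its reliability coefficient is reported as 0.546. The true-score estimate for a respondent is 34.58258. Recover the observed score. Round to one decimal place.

39.0

T̂ = ρX + (1 − ρ)μ  ⇒  X = (T̂ − (1 − ρ)μ) / ρ
X = (34.58258 − 0.454 × 29.27) / 0.546 = (34.58258 − 13.28858) / 0.546 = 21.29400 / 0.546 = 39.000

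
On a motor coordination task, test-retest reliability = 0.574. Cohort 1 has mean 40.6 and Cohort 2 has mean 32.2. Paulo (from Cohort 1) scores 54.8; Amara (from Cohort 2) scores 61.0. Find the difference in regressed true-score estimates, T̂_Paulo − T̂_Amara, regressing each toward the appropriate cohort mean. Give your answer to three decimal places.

0.020

T̂_Paulo = 0.574(54.8) + 0.426(40.6) = 48.75080
T̂_Amara = 0.574(61.0) + 0.426(32.2) = 48.73120
Difference = 48.75080 − 48.73120 = 0.01960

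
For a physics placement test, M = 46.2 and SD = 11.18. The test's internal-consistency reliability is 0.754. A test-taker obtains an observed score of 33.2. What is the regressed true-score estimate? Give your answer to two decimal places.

36.40

T̂ = 0.754(33.2) + 0.246(46.2) = 25.0328 + 11.3652 = 36.398 → 36.40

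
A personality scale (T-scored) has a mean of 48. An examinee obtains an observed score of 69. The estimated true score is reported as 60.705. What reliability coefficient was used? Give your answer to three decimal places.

0.605

T̂ = ρX + (1 − ρ)μ  ⇒  T̂ − μ = ρ(X − μ)
ρ = (T̂ − μ)/(X − μ) = (60.705 − 48) / (69 − 48) = 12.705 / 21.0 = 0.60500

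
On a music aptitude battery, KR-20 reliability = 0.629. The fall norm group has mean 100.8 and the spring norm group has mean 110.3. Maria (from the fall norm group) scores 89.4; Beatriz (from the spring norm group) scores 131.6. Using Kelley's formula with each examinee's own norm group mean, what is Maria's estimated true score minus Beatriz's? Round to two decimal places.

-30.07

T̂_Maria = 0.629(89.4) + 0.371(100.8) = 93.6294
T̂_Beatriz = 0.629(131.6) + 0.371(110.3) = 123.6977
Difference = 93.6294 − 123.6977 = -30.0683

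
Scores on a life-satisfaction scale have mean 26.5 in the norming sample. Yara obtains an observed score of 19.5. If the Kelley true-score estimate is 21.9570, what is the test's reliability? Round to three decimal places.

0.649

T̂ = ρX + (1 − ρ)μ  ⇒  T̂ − μ = ρ(X − μ)
ρ = (T̂ − μ)/(X − μ) = (21.9570 − 26.5) / (19.5 − 26.5) = -4.5430 / -7.0 = 0.64900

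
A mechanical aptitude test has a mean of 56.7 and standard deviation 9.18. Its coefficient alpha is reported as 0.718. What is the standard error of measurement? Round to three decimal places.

SEM = SD · √(1 − ρ) = 9.18 × √0.282 = 9.18 × 0.5310 = 4.8749

4.875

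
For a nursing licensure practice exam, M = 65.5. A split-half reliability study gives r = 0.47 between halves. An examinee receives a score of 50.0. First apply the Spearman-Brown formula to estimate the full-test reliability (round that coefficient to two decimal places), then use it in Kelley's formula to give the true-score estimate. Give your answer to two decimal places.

55.58

Spearman-Brown: ρ = 2r/(1 + r) = 2(0.47)/(1 + 0.47) = 0.940/1.47 = 0.6395 → 0.64
T̂ = ρX + (1 − ρ)μ
  = 0.64 × 50.0 + 0.36 × 65.5
  = 32.000 + 23.580
  = 55.580
  ≈ 55.58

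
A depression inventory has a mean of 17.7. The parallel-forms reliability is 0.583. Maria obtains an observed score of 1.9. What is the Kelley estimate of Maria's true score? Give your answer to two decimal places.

8.49

T̂ = ρX + (1 − ρ)μ
  = 0.583 × 1.9 + 0.417 × 17.7
  = 1.1077 + 7.3809
  = 8.489
  ≈ 8.49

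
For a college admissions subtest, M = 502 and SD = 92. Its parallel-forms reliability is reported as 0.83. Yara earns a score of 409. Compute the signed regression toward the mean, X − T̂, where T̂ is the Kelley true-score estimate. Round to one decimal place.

Weight the observed score by reliability and the mean by (1 − reliability): T̂ = 0.83·409 + 0.17·502 = 339.47 + 85.34 = 424.810.
X − T̂ = 409 − 424.81 = -15.81 → -15.8

-15.8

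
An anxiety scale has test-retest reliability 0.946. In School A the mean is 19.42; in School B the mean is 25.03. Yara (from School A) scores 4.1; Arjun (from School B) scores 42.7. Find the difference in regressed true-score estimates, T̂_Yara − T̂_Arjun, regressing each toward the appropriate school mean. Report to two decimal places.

T̂_Yara = 0.946(4.1) + 0.054(19.42) = 4.9273
T̂_Arjun = 0.946(42.7) + 0.054(25.03) = 41.7458
Difference = 4.9273 − 41.7458 = -36.8185

-36.82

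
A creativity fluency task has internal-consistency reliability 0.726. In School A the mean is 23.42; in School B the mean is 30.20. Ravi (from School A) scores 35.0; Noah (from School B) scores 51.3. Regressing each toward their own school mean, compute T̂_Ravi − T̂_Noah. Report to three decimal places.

T̂_Ravi = 0.726(35.0) + 0.274(23.42) = 31.82708
T̂_Noah = 0.726(51.3) + 0.274(30.20) = 45.51860
Difference = 31.82708 − 45.51860 = -13.69152

-13.692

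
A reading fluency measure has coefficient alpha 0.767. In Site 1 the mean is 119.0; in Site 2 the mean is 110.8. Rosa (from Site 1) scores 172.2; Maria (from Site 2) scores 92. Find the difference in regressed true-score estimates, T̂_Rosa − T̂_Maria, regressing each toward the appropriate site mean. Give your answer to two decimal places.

63.42

T̂_Rosa = 0.767(172.2) + 0.233(119.0) = 159.8044
T̂_Maria = 0.767(92) + 0.233(110.8) = 96.3804
Difference = 159.8044 − 96.3804 = 63.4240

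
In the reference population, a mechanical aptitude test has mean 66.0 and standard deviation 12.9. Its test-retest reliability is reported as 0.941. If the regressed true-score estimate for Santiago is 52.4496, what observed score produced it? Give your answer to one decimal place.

51.6

T̂ = ρX + (1 − ρ)μ  ⇒  X = (T̂ − (1 − ρ)μ) / ρ
X = (52.4496 − 0.059 × 66.0) / 0.941 = (52.4496 − 3.8940) / 0.941 = 48.5556 / 0.941 = 51.600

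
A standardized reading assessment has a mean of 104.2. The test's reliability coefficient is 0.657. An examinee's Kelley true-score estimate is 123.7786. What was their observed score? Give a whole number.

134

T̂ = ρX + (1 − ρ)μ  ⇒  X = (T̂ − (1 − ρ)μ) / ρ
X = (123.7786 − 0.343 × 104.2) / 0.657 = (123.7786 − 35.7406) / 0.657 = 88.0380 / 0.657 = 134.00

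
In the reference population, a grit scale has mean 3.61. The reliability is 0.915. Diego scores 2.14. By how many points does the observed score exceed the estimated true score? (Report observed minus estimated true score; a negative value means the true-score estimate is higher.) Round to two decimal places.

Weight the observed score by reliability and the mean by (1 − reliability): T̂ = 0.915·2.14 + 0.085·3.61 = 1.95810 + 0.30685 = 2.2650.
X − T̂ = 2.14 − 2.265 = -0.125 → -0.12

-0.12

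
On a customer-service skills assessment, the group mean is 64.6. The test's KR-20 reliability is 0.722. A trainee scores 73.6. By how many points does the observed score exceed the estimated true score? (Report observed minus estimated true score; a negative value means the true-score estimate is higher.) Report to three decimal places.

2.502

T̂ = ρX + (1 − ρ)μ
  = 0.722 × 73.6 + 0.278 × 64.6
  = 53.1392 + 17.9588
  = 71.09800
  ≈ 71.0980
X − T̂ = 73.6 − 71.0980 = 2.5020 → 2.502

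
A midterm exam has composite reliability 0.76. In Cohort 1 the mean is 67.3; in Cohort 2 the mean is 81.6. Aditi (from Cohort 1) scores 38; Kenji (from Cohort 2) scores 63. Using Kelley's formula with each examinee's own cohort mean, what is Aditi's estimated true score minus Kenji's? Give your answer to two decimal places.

T̂_Aditi = 0.76(38) + 0.24(67.3) = 45.0320
T̂_Kenji = 0.76(63) + 0.24(81.6) = 67.4640
Difference = 45.0320 − 67.4640 = -22.4320

-22.43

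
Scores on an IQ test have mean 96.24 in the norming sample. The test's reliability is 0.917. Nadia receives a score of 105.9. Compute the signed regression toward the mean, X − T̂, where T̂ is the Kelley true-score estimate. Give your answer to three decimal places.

0.802

Weight the observed score by reliability and the mean by (1 − reliability): T̂ = 0.917·105.9 + 0.083·96.24 = 97.1103 + 7.98792 = 105.09822.
X − T̂ = 105.9 − 105.0982 = 0.8018 → 0.802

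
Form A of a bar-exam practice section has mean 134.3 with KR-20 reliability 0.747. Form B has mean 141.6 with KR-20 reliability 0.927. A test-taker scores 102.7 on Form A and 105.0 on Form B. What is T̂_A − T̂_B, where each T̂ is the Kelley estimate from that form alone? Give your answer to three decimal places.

3.023

T̂_A = 0.747(102.7) + 0.253(134.3) = 110.69480
T̂_B = 0.927(105.0) + 0.073(141.6) = 107.67180
T̂_A − T̂_B = 3.02300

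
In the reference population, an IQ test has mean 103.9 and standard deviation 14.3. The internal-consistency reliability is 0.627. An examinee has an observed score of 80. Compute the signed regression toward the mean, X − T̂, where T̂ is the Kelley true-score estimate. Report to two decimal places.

Regress the observed score toward the mean by the unreliability: T̂ = 0.627·80 + 0.373·103.9 = 50.160 + 38.7547 = 88.9147.
X − T̂ = 80 − 88.915 = -8.915 → -8.91

-8.91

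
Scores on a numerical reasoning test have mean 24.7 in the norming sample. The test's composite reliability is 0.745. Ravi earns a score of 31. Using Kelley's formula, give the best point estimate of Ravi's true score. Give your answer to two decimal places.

29.39

Weight the observed score by reliability and the mean by (1 − reliability): T̂ = 0.745·31 + 0.255·24.7 = 23.095 + 6.2985 = 29.393.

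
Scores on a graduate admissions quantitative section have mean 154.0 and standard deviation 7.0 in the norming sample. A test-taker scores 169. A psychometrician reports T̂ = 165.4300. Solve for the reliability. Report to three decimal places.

0.762

T̂ = ρX + (1 − ρ)μ  ⇒  T̂ − μ = ρ(X − μ)
ρ = (T̂ − μ)/(X − μ) = (165.4300 − 154.0) / (169 − 154.0) = 11.4300 / 15.0 = 0.76200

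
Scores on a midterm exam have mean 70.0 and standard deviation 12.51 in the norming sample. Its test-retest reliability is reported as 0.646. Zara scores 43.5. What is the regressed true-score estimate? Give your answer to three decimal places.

T̂ = ρX + (1 − ρ)μ
  = 0.646 × 43.5 + 0.354 × 70.0
  = 28.1010 + 24.7800
  = 52.8810
  ≈ 52.881

52.881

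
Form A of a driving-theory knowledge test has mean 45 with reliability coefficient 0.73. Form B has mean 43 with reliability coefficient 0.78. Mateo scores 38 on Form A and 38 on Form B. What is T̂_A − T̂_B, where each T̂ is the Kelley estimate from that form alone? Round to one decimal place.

0.8

T̂_A = 0.73(38) + 0.27(45) = 39.890
T̂_B = 0.78(38) + 0.22(43) = 39.100
T̂_A − T̂_B = 0.790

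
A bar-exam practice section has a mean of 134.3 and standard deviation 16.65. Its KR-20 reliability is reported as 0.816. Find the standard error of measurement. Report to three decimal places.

SEM = SD · √(1 − ρ) = 16.65 × √0.184 = 16.65 × 0.4290 = 7.1421

7.142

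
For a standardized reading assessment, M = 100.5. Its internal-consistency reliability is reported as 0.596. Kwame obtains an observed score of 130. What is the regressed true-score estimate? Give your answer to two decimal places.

T̂ = ρX + (1 − ρ)μ
  = 0.596 × 130 + 0.404 × 100.5
  = 77.480 + 40.6020
  = 118.082
  ≈ 118.08

118.08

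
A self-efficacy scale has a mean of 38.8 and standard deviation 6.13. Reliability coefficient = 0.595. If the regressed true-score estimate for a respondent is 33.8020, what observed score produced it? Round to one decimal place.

30.4

T̂ = ρX + (1 − ρ)μ  ⇒  X = (T̂ − (1 − ρ)μ) / ρ
X = (33.8020 − 0.405 × 38.8) / 0.595 = (33.8020 − 15.7140) / 0.595 = 18.0880 / 0.595 = 30.400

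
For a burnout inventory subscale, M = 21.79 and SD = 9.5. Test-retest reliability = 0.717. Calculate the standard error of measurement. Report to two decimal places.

SEM = SD · √(1 − ρ) = 9.5 × √0.283 = 9.5 × 0.5320 = 5.054

5.05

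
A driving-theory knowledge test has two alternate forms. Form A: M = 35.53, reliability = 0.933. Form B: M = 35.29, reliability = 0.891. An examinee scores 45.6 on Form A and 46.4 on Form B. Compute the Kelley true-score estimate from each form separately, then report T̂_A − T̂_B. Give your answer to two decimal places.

T̂_A = 0.933(45.6) + 0.067(35.53) = 44.9253
T̂_B = 0.891(46.4) + 0.109(35.29) = 45.1890
T̂_A − T̂_B = -0.2637

-0.26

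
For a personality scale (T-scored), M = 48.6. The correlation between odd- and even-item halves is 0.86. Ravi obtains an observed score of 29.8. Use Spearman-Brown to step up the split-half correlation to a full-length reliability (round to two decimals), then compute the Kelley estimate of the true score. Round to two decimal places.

31.30

Spearman-Brown: ρ = 2r/(1 + r) = 2(0.86)/(1 + 0.86) = 1.720/1.86 = 0.9247 → 0.92
T̂ = ρX + (1 − ρ)μ
  = 0.92 × 29.8 + 0.08 × 48.6
  = 27.416 + 3.888
  = 31.304
  ≈ 31.30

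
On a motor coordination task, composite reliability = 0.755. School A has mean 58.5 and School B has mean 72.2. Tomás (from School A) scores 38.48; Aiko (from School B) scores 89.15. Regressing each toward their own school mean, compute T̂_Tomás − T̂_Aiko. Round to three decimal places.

-41.612

T̂_Tomás = 0.755(38.48) + 0.245(58.5) = 43.38490
T̂_Aiko = 0.755(89.15) + 0.245(72.2) = 84.99725
Difference = 43.38490 − 84.99725 = -41.61235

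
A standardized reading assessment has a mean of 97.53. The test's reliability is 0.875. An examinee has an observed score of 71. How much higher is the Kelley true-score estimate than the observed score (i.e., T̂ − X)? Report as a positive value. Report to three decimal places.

T̂ = 0.875(71) + 0.125(97.53) = 62.125 + 12.19125 = 74.31625 → 74.3162
T̂ − X = 74.3162 − 71 = 3.3162 → 3.316

3.316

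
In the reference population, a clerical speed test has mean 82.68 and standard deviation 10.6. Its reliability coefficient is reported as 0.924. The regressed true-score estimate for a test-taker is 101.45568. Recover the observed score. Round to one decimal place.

103.0

T̂ = ρX + (1 − ρ)μ  ⇒  X = (T̂ − (1 − ρ)μ) / ρ
X = (101.45568 − 0.076 × 82.68) / 0.924 = (101.45568 − 6.28368) / 0.924 = 95.17200 / 0.924 = 103.000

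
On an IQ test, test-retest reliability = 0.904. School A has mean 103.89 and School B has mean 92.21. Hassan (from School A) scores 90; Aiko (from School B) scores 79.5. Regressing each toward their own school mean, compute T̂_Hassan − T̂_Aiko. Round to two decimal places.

T̂_Hassan = 0.904(90) + 0.096(103.89) = 91.3334
T̂_Aiko = 0.904(79.5) + 0.096(92.21) = 80.7202
Difference = 91.3334 − 80.7202 = 10.6133

10.61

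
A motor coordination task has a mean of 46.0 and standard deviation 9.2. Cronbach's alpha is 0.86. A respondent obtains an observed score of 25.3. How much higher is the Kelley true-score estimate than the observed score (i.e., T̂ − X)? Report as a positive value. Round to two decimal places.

T̂ = ρX + (1 − ρ)μ
  = 0.86 × 25.3 + 0.14 × 46.0
  = 21.758 + 6.440
  = 28.1980
  ≈ 28.198
T̂ − X = 28.198 − 25.3 = 2.898 → 2.90

2.90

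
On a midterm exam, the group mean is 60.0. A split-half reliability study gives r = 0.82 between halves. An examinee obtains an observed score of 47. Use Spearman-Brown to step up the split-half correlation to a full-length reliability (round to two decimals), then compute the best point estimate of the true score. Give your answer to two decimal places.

48.30

Spearman-Brown: ρ = 2r/(1 + r) = 2(0.82)/(1 + 0.82) = 1.640/1.82 = 0.9011 → 0.90
T̂ = 0.90(47) + 0.10(60.0) = 42.30 + 6.000 = 48.300 → 48.30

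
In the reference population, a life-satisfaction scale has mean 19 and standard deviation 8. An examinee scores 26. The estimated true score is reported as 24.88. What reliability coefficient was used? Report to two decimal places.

0.84

T̂ = ρX + (1 − ρ)μ  ⇒  T̂ − μ = ρ(X − μ)
ρ = (T̂ − μ)/(X − μ) = (24.88 − 19) / (26 − 19) = 5.88 / 7.0 = 0.8400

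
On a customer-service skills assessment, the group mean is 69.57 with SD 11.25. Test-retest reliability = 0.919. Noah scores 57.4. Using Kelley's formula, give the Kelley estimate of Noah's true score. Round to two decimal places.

58.39

Weight the observed score by reliability and the mean by (1 − reliability): T̂ = 0.919·57.4 + 0.081·69.57 = 52.7506 + 5.63517 = 58.386.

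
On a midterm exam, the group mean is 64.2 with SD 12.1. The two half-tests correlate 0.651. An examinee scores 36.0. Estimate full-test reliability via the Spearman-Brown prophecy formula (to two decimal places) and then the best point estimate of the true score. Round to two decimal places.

41.92

Spearman-Brown: ρ = 2r/(1 + r) = 2(0.651)/(1 + 0.651) = 1.3020/1.651 = 0.7886 → 0.79
T̂ = 0.79(36.0) + 0.21(64.2) = 28.440 + 13.482 = 41.922 → 41.92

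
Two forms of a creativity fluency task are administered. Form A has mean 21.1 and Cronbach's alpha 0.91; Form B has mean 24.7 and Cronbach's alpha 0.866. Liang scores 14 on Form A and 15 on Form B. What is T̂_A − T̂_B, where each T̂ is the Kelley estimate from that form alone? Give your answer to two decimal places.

-1.66

T̂_A = 0.91(14) + 0.09(21.1) = 14.6390
T̂_B = 0.866(15) + 0.134(24.7) = 16.2998
T̂_A − T̂_B = -1.6608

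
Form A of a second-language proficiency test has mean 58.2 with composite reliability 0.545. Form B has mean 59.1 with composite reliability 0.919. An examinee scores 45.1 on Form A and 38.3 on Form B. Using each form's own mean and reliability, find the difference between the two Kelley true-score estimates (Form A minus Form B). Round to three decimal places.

T̂_A = 0.545(45.1) + 0.455(58.2) = 51.06050
T̂_B = 0.919(38.3) + 0.081(59.1) = 39.98480
T̂_A − T̂_B = 11.07570

11.076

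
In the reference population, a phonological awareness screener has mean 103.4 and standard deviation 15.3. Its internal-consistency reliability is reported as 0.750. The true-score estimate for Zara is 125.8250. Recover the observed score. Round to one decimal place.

133.3

T̂ = ρX + (1 − ρ)μ  ⇒  X = (T̂ − (1 − ρ)μ) / ρ
X = (125.8250 − 0.250 × 103.4) / 0.750 = (125.8250 − 25.8500) / 0.750 = 99.9750 / 0.750 = 133.300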